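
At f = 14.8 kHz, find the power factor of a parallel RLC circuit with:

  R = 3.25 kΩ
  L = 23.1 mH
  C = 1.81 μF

Step 1 — Angular frequency: ω = 2π·f = 2π·1.48e+04 = 9.299e+04 rad/s.
Step 2 — Component impedances:
  R: Z = R = 3250 Ω
  L: Z = jωL = j·9.299e+04·0.0231 = 0 + j2148 Ω
  C: Z = 1/(jωC) = -j/(ω·C) = 0 - j5.941 Ω
Step 3 — Parallel combination: 1/Z_total = 1/R + 1/L + 1/C; Z_total = 0.01092 - j5.958 Ω = 5.958∠-89.9° Ω.
Step 4 — Power factor: PF = cos(φ) = Re(Z)/|Z| = 0.01092/5.958 = 0.001833.
Step 5 — Type: Im(Z) = -5.958 ⇒ leading (phase φ = -89.9°).

PF = 0.001833 (leading, φ = -89.9°)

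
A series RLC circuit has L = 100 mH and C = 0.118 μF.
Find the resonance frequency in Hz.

Step 1 — Resonance condition Im(Z)=0 gives ω₀ = 1/√(LC).
Step 2 — ω₀ = 1/√(0.1·1.18e-07) = 9206 rad/s.
Step 3 — f₀ = ω₀/(2π) = 1465 Hz.

f₀ = 1465 Hz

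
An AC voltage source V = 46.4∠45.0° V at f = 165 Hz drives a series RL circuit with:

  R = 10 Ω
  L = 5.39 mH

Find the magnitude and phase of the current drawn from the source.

Step 1 — Angular frequency: ω = 2π·f = 2π·165 = 1037 rad/s.
Step 2 — Component impedances:
  R: Z = R = 10 Ω
  L: Z = jωL = j·1037·0.00539 = 0 + j5.588 Ω
Step 3 — Series combination: Z_total = R + L = 10 + j5.588 Ω = 11.46∠29.2° Ω.
Step 4 — Source phasor: V = 46.4∠45.0° V = 32.81 + j32.81 V.
Step 5 — Ohm's law: I = V / Z_total = (32.81 + j32.81) / (10 + j5.588) = 3.897 + j1.103 A.
Step 6 — Convert to polar: |I| = 4.051 A, ∠I = 15.8°.

I = 4.051∠15.8° A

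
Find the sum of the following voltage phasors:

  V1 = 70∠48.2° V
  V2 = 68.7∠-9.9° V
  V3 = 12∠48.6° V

Step 1 — Convert each phasor to rectangular form:
  V1 = 70·(cos(48.2°) + j·sin(48.2°)) = 46.66 + j52.18 V
  V2 = 68.7·(cos(-9.9°) + j·sin(-9.9°)) = 67.68 - j11.81 V
  V3 = 12·(cos(48.6°) + j·sin(48.6°)) = 7.936 + j9.001 V
Step 2 — Sum components: V_total = 122.3 + j49.37 V.
Step 3 — Convert to polar: |V_total| = 131.9 V, ∠V_total = 22.0°.

V_total = 131.9∠22.0° V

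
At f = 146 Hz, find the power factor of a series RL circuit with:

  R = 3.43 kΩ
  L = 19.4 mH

Step 1 — Angular frequency: ω = 2π·f = 2π·146 = 917.3 rad/s.
Step 2 — Component impedances:
  R: Z = R = 3430 Ω
  L: Z = jωL = j·917.3·0.0194 = 0 + j17.8 Ω
Step 3 — Series combination: Z_total = R + L = 3430 + j17.8 Ω = 3430∠0.3° Ω.
Step 4 — Power factor: PF = cos(φ) = Re(Z)/|Z| = 3430/3430 = 1.
Step 5 — Type: Im(Z) = 17.8 ⇒ lagging (phase φ = 0.3°).

PF = 1 (lagging, φ = 0.3°)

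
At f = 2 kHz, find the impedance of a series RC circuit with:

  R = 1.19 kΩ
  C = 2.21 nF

Step 1 — Angular frequency: ω = 2π·f = 2π·2000 = 1.257e+04 rad/s.
Step 2 — Component impedances:
  R: Z = R = 1190 Ω
  C: Z = 1/(jωC) = -j/(ω·C) = 0 - j3.601e+04 Ω
Step 3 — Series combination: Z_total = R + C = 1190 - j3.601e+04 Ω = 3.603e+04∠-88.1° Ω.

Z = 1190 - j3.601e+04 Ω = 3.603e+04∠-88.1° Ω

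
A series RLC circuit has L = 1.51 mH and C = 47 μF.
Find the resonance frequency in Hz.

Step 1 — Resonance condition Im(Z)=0 gives ω₀ = 1/√(LC).
Step 2 — ω₀ = 1/√(0.00151·4.7e-05) = 3754 rad/s.
Step 3 — f₀ = ω₀/(2π) = 597.4 Hz.

f₀ = 597.4 Hz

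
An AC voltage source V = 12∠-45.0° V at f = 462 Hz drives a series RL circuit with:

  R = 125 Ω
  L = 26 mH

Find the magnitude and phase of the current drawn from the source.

Step 1 — Angular frequency: ω = 2π·f = 2π·462 = 2903 rad/s.
Step 2 — Component impedances:
  R: Z = R = 125 Ω
  L: Z = jωL = j·2903·0.026 = 0 + j75.47 Ω
Step 3 — Series combination: Z_total = R + L = 125 + j75.47 Ω = 146∠31.1° Ω.
Step 4 — Source phasor: V = 12∠-45.0° V = 8.485 - j8.485 V.
Step 5 — Ohm's law: I = V / Z_total = (8.485 - j8.485) / (125 + j75.47) = 0.01971 - j0.07978 A.
Step 6 — Convert to polar: |I| = 0.08218 A, ∠I = -76.1°.

I = 0.08218∠-76.1° A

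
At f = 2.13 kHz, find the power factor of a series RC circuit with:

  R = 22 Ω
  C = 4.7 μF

Step 1 — Angular frequency: ω = 2π·f = 2π·2130 = 1.338e+04 rad/s.
Step 2 — Component impedances:
  R: Z = R = 22 Ω
  C: Z = 1/(jωC) = -j/(ω·C) = 0 - j15.9 Ω
Step 3 — Series combination: Z_total = R + C = 22 - j15.9 Ω = 27.14∠-35.9° Ω.
Step 4 — Power factor: PF = cos(φ) = Re(Z)/|Z| = 22/27.143 = 0.8105.
Step 5 — Type: Im(Z) = -15.9 ⇒ leading (phase φ = -35.9°).

PF = 0.8105 (leading, φ = -35.9°)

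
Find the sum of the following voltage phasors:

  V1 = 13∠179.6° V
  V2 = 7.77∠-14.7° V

Step 1 — Convert each phasor to rectangular form:
  V1 = 13·(cos(179.6°) + j·sin(179.6°)) = -13 + j0.09076 V
  V2 = 7.77·(cos(-14.7°) + j·sin(-14.7°)) = 7.516 - j1.972 V
Step 2 — Sum components: V_total = -5.484 - j1.881 V.
Step 3 — Convert to polar: |V_total| = 5.798 V, ∠V_total = -161.1°.

V_total = 5.798∠-161.1° V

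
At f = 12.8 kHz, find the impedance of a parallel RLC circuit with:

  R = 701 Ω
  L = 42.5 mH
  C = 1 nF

Step 1 — Angular frequency: ω = 2π·f = 2π·1.28e+04 = 8.042e+04 rad/s.
Step 2 — Component impedances:
  R: Z = R = 701 Ω
  L: Z = jωL = j·8.042e+04·0.0425 = 0 + j3418 Ω
  C: Z = 1/(jωC) = -j/(ω·C) = 0 - j1.243e+04 Ω
Step 3 — Parallel combination: 1/Z_total = 1/R + 1/L + 1/C; Z_total = 685.8 + j102 Ω = 693.4∠8.5° Ω.

Z = 685.8 + j102 Ω = 693.4∠8.5° Ω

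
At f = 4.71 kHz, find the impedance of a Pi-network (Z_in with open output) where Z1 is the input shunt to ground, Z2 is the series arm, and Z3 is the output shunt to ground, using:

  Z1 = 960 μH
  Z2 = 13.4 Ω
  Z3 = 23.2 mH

Step 1 — Angular frequency: ω = 2π·f = 2π·4710 = 2.959e+04 rad/s.
Step 2 — Component impedances:
  Z1: Z = jωL = j·2.959e+04·0.00096 = 0 + j28.41 Ω
  Z2: Z = R = 13.4 Ω
  Z3: Z = jωL = j·2.959e+04·0.0232 = 0 + j686.6 Ω
Step 3 — With open output, the series arm Z2 and the output shunt Z3 appear in series to ground: Z2 + Z3 = 13.4 + j686.6 Ω.
Step 4 — Parallel with input shunt Z1: Z_in = Z1 || (Z2 + Z3) = 0.02115 + j27.28 Ω = 27.28∠90.0° Ω.

Z = 0.02115 + j27.28 Ω = 27.28∠90.0° Ω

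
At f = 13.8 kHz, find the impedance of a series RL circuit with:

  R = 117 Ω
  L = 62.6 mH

Step 1 — Angular frequency: ω = 2π·f = 2π·1.38e+04 = 8.671e+04 rad/s.
Step 2 — Component impedances:
  R: Z = R = 117 Ω
  L: Z = jωL = j·8.671e+04·0.0626 = 0 + j5428 Ω
Step 3 — Series combination: Z_total = R + L = 117 + j5428 Ω = 5429∠88.8° Ω.

Z = 117 + j5428 Ω = 5429∠88.8° Ω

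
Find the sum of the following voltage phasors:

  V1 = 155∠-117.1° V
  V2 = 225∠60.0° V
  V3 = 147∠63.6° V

Step 1 — Convert each phasor to rectangular form:
  V1 = 155·(cos(-117.1°) + j·sin(-117.1°)) = -70.61 - j138 V
  V2 = 225·(cos(60.0°) + j·sin(60.0°)) = 112.5 + j194.9 V
  V3 = 147·(cos(63.6°) + j·sin(63.6°)) = 65.36 + j131.7 V
Step 2 — Sum components: V_total = 107.3 + j188.5 V.
Step 3 — Convert to polar: |V_total| = 216.9 V, ∠V_total = 60.4°.

V_total = 216.9∠60.4° V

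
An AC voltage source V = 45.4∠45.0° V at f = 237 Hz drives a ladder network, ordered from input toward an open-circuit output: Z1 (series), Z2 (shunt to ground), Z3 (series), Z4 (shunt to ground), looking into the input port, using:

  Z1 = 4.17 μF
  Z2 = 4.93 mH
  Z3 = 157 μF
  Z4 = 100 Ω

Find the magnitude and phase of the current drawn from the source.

Step 1 — Angular frequency: ω = 2π·f = 2π·237 = 1489 rad/s.
Step 2 — Component impedances:
  Z1: Z = 1/(jωC) = -j/(ω·C) = 0 - j161 Ω
  Z2: Z = jωL = j·1489·0.00493 = 0 + j7.341 Ω
  Z3: Z = 1/(jωC) = -j/(ω·C) = 0 - j4.277 Ω
  Z4: Z = R = 100 Ω
Step 3 — Ladder network (open output): work backward from the far end, alternating series and parallel combinations. Z_in = 0.5384 - j153.7 Ω = 153.7∠-89.8° Ω.
Step 4 — Source phasor: V = 45.4∠45.0° V = 32.1 + j32.1 V.
Step 5 — Ohm's law: I = V / Z_total = (32.1 + j32.1) / (0.5384 - j153.7) = -0.2081 + j0.2096 A.
Step 6 — Convert to polar: |I| = 0.2953 A, ∠I = 134.8°.

I = 0.2953∠134.8° A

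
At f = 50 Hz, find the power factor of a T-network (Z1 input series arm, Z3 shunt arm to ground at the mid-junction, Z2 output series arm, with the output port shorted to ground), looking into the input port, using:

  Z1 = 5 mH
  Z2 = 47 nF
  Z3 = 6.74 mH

Step 1 — Angular frequency: ω = 2π·f = 2π·50 = 314.2 rad/s.
Step 2 — Component impedances:
  Z1: Z = jωL = j·314.2·0.005 = 0 + j1.571 Ω
  Z2: Z = 1/(jωC) = -j/(ω·C) = 0 - j6.773e+04 Ω
  Z3: Z = jωL = j·314.2·0.00674 = 0 + j2.117 Ω
Step 3 — With the output port shorted to ground, the output series arm Z2 runs from the junction to ground; the shunt arm Z3 also runs from the junction to ground. They appear in parallel: Z3 || Z2 = 0 + j2.117 Ω.
Step 4 — Series with input arm Z1: Z_in = Z1 + (Z3 || Z2) = 0 + j3.688 Ω = 3.688∠90.0° Ω.
Step 5 — Power factor: PF = cos(φ) = Re(Z)/|Z| = 0/3.688 = 0.
Step 6 — Type: Im(Z) = 3.688 ⇒ lagging (phase φ = 90.0°).

PF = 0 (lagging, φ = 90.0°)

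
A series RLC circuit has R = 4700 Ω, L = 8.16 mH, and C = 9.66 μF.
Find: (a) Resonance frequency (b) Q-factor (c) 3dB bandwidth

Step 1 — Resonance condition Im(Z)=0 gives ω₀ = 1/√(LC).
Step 2 — ω₀ = 1/√(0.00816·9.66e-06) = 3562 rad/s.
Step 3 — f₀ = ω₀/(2π) = 566.9 Hz.
Step 4 — Series Q: Q = ω₀L/R = 3562·0.00816/4700 = 0.006184.
Step 5 — 3dB bandwidth: Δω = ω₀/Q = 5.76e+05 rad/s; BW = Δω/(2π) = 9.167e+04 Hz.

(a) f₀ = 566.9 Hz  (b) Q = 0.006184  (c) BW = 9.167e+04 Hz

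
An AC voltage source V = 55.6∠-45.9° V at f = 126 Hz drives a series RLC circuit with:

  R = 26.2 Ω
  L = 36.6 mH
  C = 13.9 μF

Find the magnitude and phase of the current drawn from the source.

Step 1 — Angular frequency: ω = 2π·f = 2π·126 = 791.7 rad/s.
Step 2 — Component impedances:
  R: Z = R = 26.2 Ω
  L: Z = jωL = j·791.7·0.0366 = 0 + j28.98 Ω
  C: Z = 1/(jωC) = -j/(ω·C) = 0 - j90.87 Ω
Step 3 — Series combination: Z_total = R + L + C = 26.2 - j61.9 Ω = 67.21∠-67.1° Ω.
Step 4 — Source phasor: V = 55.6∠-45.9° V = 38.69 - j39.93 V.
Step 5 — Ohm's law: I = V / Z_total = (38.69 - j39.93) / (26.2 - j61.9) = 0.7714 + j0.2986 A.
Step 6 — Convert to polar: |I| = 0.8272 A, ∠I = 21.2°.

I = 0.8272∠21.2° A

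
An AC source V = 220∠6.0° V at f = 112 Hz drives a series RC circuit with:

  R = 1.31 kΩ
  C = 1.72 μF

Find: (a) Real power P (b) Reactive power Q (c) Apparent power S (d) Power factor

Step 1 — Angular frequency: ω = 2π·f = 2π·112 = 703.7 rad/s.
Step 2 — Component impedances:
  R: Z = R = 1310 Ω
  C: Z = 1/(jωC) = -j/(ω·C) = 0 - j826.2 Ω
Step 3 — Series combination: Z_total = R + C = 1310 - j826.2 Ω = 1549∠-32.2° Ω.
Step 4 — Source phasor: V = 220∠6.0° V = 218.8 + j23 V.
Step 5 — Current: I = V / Z = 0.1116 + j0.08792 A = 0.142∠38.2° A.
Step 6 — Complex power: S = V·I* = 26.43 - j16.67 VA.
Step 7 — Real power: P = Re(S) = 26.43 W.
Step 8 — Reactive power: Q = Im(S) = -16.67 VAR.
Step 9 — Apparent power: |S| = 31.25 VA.
Step 10 — Power factor: PF = P/|S| = 0.8458 (leading).

(a) P = 26.43 W  (b) Q = -16.67 VAR  (c) S = 31.25 VA  (d) PF = 0.8458 (leading)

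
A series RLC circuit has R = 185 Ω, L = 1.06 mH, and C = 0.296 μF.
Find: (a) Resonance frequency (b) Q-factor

Step 1 — Resonance condition Im(Z)=0 gives ω₀ = 1/√(LC).
Step 2 — ω₀ = 1/√(0.00106·2.96e-07) = 5.645e+04 rad/s.
Step 3 — f₀ = ω₀/(2π) = 8985 Hz.
Step 4 — Series Q: Q = ω₀L/R = 5.645e+04·0.00106/185 = 0.3235.

(a) f₀ = 8985 Hz  (b) Q = 0.3235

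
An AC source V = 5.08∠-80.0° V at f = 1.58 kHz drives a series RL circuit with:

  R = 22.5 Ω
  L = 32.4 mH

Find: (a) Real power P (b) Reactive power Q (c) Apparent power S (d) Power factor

Step 1 — Angular frequency: ω = 2π·f = 2π·1580 = 9927 rad/s.
Step 2 — Component impedances:
  R: Z = R = 22.5 Ω
  L: Z = jωL = j·9927·0.0324 = 0 + j321.6 Ω
Step 3 — Series combination: Z_total = R + L = 22.5 + j321.6 Ω = 322.4∠86.0° Ω.
Step 4 — Source phasor: V = 5.08∠-80.0° V = 0.8821 - j5.003 V.
Step 5 — Current: I = V / Z = -0.01529 - j0.003812 A = 0.01576∠-166.0° A.
Step 6 — Complex power: S = V·I* = 0.005585 + j0.07984 VA.
Step 7 — Real power: P = Re(S) = 0.005585 W.
Step 8 — Reactive power: Q = Im(S) = 0.07984 VAR.
Step 9 — Apparent power: |S| = 0.08004 VA.
Step 10 — Power factor: PF = P/|S| = 0.06978 (lagging).

(a) P = 0.005585 W  (b) Q = 0.07984 VAR  (c) S = 0.08004 VA  (d) PF = 0.06978 (lagging)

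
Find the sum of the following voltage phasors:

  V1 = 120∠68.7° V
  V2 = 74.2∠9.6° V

Step 1 — Convert each phasor to rectangular form:
  V1 = 120·(cos(68.7°) + j·sin(68.7°)) = 43.59 + j111.8 V
  V2 = 74.2·(cos(9.6°) + j·sin(9.6°)) = 73.16 + j12.37 V
Step 2 — Sum components: V_total = 116.8 + j124.2 V.
Step 3 — Convert to polar: |V_total| = 170.4 V, ∠V_total = 46.8°.

V_total = 170.4∠46.8° V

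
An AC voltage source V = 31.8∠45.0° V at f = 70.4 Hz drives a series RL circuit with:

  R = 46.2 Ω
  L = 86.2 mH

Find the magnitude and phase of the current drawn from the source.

Step 1 — Angular frequency: ω = 2π·f = 2π·70.4 = 442.3 rad/s.
Step 2 — Component impedances:
  R: Z = R = 46.2 Ω
  L: Z = jωL = j·442.3·0.0862 = 0 + j38.13 Ω
Step 3 — Series combination: Z_total = R + L = 46.2 + j38.13 Ω = 59.9∠39.5° Ω.
Step 4 — Source phasor: V = 31.8∠45.0° V = 22.49 + j22.49 V.
Step 5 — Ohm's law: I = V / Z_total = (22.49 + j22.49) / (46.2 + j38.13) = 0.5284 + j0.05057 A.
Step 6 — Convert to polar: |I| = 0.5309 A, ∠I = 5.5°.

I = 0.5309∠5.5° A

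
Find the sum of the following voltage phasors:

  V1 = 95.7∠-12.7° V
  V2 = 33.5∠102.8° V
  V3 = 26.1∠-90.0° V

Step 1 — Convert each phasor to rectangular form:
  V1 = 95.7·(cos(-12.7°) + j·sin(-12.7°)) = 93.36 - j21.04 V
  V2 = 33.5·(cos(102.8°) + j·sin(102.8°)) = -7.422 + j32.67 V
  V3 = 26.1·(cos(-90.0°) + j·sin(-90.0°)) = 0 - j26.1 V
Step 2 — Sum components: V_total = 85.94 - j14.47 V.
Step 3 — Convert to polar: |V_total| = 87.15 V, ∠V_total = -9.6°.

V_total = 87.15∠-9.6° V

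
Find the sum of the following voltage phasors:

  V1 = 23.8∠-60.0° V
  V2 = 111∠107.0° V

Step 1 — Convert each phasor to rectangular form:
  V1 = 23.8·(cos(-60.0°) + j·sin(-60.0°)) = 11.9 - j20.61 V
  V2 = 111·(cos(107.0°) + j·sin(107.0°)) = -32.45 + j106.1 V
Step 2 — Sum components: V_total = -20.55 + j85.54 V.
Step 3 — Convert to polar: |V_total| = 87.97 V, ∠V_total = 103.5°.

V_total = 87.97∠103.5° V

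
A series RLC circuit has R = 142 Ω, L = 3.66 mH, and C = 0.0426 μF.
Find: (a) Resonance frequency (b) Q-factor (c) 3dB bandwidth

Step 1 — Resonance: ω₀ = 1/√(LC) = 1/√(0.00366·4.26e-08) = 8.009e+04 rad/s.
Step 2 — f₀ = ω₀/(2π) = 1.275e+04 Hz.
Step 3 — Series Q: Q = ω₀L/R = 8.009e+04·0.00366/142 = 2.064.
Step 4 — Bandwidth: Δω = ω₀/Q = 3.88e+04 rad/s; BW = Δω/(2π) = 6175 Hz.

(a) f₀ = 1.275e+04 Hz  (b) Q = 2.064  (c) BW = 6175 Hz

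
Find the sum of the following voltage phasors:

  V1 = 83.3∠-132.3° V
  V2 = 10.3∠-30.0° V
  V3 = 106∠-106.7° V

Step 1 — Convert each phasor to rectangular form:
  V1 = 83.3·(cos(-132.3°) + j·sin(-132.3°)) = -56.06 - j61.61 V
  V2 = 10.3·(cos(-30.0°) + j·sin(-30.0°)) = 8.92 - j5.15 V
  V3 = 106·(cos(-106.7°) + j·sin(-106.7°)) = -30.46 - j101.5 V
Step 2 — Sum components: V_total = -77.6 - j168.3 V.
Step 3 — Convert to polar: |V_total| = 185.3 V, ∠V_total = -114.8°.

V_total = 185.3∠-114.8° V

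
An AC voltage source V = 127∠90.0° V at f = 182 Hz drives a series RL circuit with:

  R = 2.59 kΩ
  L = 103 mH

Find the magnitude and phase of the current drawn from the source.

Step 1 — Angular frequency: ω = 2π·f = 2π·182 = 1144 rad/s.
Step 2 — Component impedances:
  R: Z = R = 2590 Ω
  L: Z = jωL = j·1144·0.103 = 0 + j117.8 Ω
Step 3 — Series combination: Z_total = R + L = 2590 + j117.8 Ω = 2593∠2.6° Ω.
Step 4 — Source phasor: V = 127∠90.0° V = 0 + j127 V.
Step 5 — Ohm's law: I = V / Z_total = (0 + j127) / (2590 + j117.8) = 0.002225 + j0.04893 A.
Step 6 — Convert to polar: |I| = 0.04898 A, ∠I = 87.4°.

I = 0.04898∠87.4° A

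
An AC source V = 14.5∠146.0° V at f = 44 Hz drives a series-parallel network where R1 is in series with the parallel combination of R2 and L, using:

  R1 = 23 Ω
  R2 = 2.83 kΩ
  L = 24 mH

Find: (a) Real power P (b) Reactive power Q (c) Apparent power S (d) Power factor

Step 1 — Angular frequency: ω = 2π·f = 2π·44 = 276.5 rad/s.
Step 2 — Component impedances:
  R1: Z = R = 23 Ω
  R2: Z = R = 2830 Ω
  L: Z = jωL = j·276.5·0.024 = 0 + j6.635 Ω
Step 3 — Parallel branch: R2 || L = 1/(1/R2 + 1/L) = 0.01556 + j6.635 Ω.
Step 4 — Series with R1: Z_total = R1 + (R2 || L) = 23.02 + j6.635 Ω = 23.95∠16.1° Ω.
Step 5 — Source phasor: V = 14.5∠146.0° V = -12.02 + j8.108 V.
Step 6 — Current: I = V / Z = -0.3885 + j0.4643 A = 0.6054∠129.9° A.
Step 7 — Complex power: S = V·I* = 8.434 + j2.431 VA.
Step 8 — Real power: P = Re(S) = 8.434 W.
Step 9 — Reactive power: Q = Im(S) = 2.431 VAR.
Step 10 — Apparent power: |S| = 8.778 VA.
Step 11 — Power factor: PF = P/|S| = 0.9609 (lagging).

(a) P = 8.434 W  (b) Q = 2.431 VAR  (c) S = 8.778 VA  (d) PF = 0.9609 (lagging)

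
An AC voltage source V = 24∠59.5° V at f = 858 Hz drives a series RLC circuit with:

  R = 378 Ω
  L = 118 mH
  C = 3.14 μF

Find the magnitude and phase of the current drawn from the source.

Step 1 — Angular frequency: ω = 2π·f = 2π·858 = 5391 rad/s.
Step 2 — Component impedances:
  R: Z = R = 378 Ω
  L: Z = jωL = j·5391·0.118 = 0 + j636.1 Ω
  C: Z = 1/(jωC) = -j/(ω·C) = 0 - j59.07 Ω
Step 3 — Series combination: Z_total = R + L + C = 378 + j577.1 Ω = 689.8∠56.8° Ω.
Step 4 — Source phasor: V = 24∠59.5° V = 12.18 + j20.68 V.
Step 5 — Ohm's law: I = V / Z_total = (12.18 + j20.68) / (378 + j577.1) = 0.03475 + j0.001655 A.
Step 6 — Convert to polar: |I| = 0.03479 A, ∠I = 2.7°.

I = 0.03479∠2.7° A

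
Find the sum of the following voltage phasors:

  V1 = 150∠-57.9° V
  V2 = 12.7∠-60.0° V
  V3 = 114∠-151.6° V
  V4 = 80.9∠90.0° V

Step 1 — Convert each phasor to rectangular form:
  V1 = 150·(cos(-57.9°) + j·sin(-57.9°)) = 79.71 - j127.1 V
  V2 = 12.7·(cos(-60.0°) + j·sin(-60.0°)) = 6.35 - j11 V
  V3 = 114·(cos(-151.6°) + j·sin(-151.6°)) = -100.3 - j54.22 V
  V4 = 80.9·(cos(90.0°) + j·sin(90.0°)) = 0 + j80.9 V
Step 2 — Sum components: V_total = -14.22 - j111.4 V.
Step 3 — Convert to polar: |V_total| = 112.3 V, ∠V_total = -97.3°.

V_total = 112.3∠-97.3° V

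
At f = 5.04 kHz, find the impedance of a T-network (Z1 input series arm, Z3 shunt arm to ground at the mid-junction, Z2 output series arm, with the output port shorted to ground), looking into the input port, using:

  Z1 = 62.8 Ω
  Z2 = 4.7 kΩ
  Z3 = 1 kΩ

Step 1 — Angular frequency: ω = 2π·f = 2π·5040 = 3.167e+04 rad/s.
Step 2 — Component impedances:
  Z1: Z = R = 62.8 Ω
  Z2: Z = R = 4700 Ω
  Z3: Z = R = 1000 Ω
Step 3 — With the output port shorted to ground, the output series arm Z2 runs from the junction to ground; the shunt arm Z3 also runs from the junction to ground. They appear in parallel: Z3 || Z2 = 824.6 Ω.
Step 4 — Series with input arm Z1: Z_in = Z1 + (Z3 || Z2) = 887.4 Ω = 887.4∠0.0° Ω.

Z = 887.4 Ω = 887.4∠0.0° Ω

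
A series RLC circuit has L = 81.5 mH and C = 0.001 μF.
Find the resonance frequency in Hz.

Step 1 — Resonance condition Im(Z)=0 gives ω₀ = 1/√(LC).
Step 2 — ω₀ = 1/√(0.0815·1e-09) = 1.108e+05 rad/s.
Step 3 — f₀ = ω₀/(2π) = 1.763e+04 Hz.

f₀ = 1.763e+04 Hz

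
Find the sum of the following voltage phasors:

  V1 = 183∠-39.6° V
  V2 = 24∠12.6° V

Step 1 — Convert each phasor to rectangular form:
  V1 = 183·(cos(-39.6°) + j·sin(-39.6°)) = 141 - j116.6 V
  V2 = 24·(cos(12.6°) + j·sin(12.6°)) = 23.42 + j5.235 V
Step 2 — Sum components: V_total = 164.4 - j111.4 V.
Step 3 — Convert to polar: |V_total| = 198.6 V, ∠V_total = -34.1°.

V_total = 198.6∠-34.1° V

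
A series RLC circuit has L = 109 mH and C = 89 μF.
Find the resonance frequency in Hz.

Step 1 — Resonance condition Im(Z)=0 gives ω₀ = 1/√(LC).
Step 2 — ω₀ = 1/√(0.109·8.9e-05) = 321.1 rad/s.
Step 3 — f₀ = ω₀/(2π) = 51.1 Hz.

f₀ = 51.1 Hz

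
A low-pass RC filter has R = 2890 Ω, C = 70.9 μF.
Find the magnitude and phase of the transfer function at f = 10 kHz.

Step 1 — Angular frequency: ω = 2π·1e+04 = 6.283e+04 rad/s.
Step 2 — Transfer function: H(jω) = 1/(1 + jωRC).
Step 3 — Denominator: 1 + jωRC = 1 + j·6.283e+04·2890·7.09e-05 = 1 + j1.287e+04.
Step 4 — H = 6.033e-09 - j7.767e-05.
Step 5 — Magnitude: |H| = 7.767e-05 (-82.2 dB); phase: φ = -90.0°.

|H| = 7.767e-05 (-82.2 dB), φ = -90.0°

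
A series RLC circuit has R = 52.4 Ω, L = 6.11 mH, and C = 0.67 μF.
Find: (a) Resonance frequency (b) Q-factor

Step 1 — Resonance condition Im(Z)=0 gives ω₀ = 1/√(LC).
Step 2 — ω₀ = 1/√(0.00611·6.7e-07) = 1.563e+04 rad/s.
Step 3 — f₀ = ω₀/(2π) = 2487 Hz.
Step 4 — Series Q: Q = ω₀L/R = 1.563e+04·0.00611/52.4 = 1.822.

(a) f₀ = 2487 Hz  (b) Q = 1.822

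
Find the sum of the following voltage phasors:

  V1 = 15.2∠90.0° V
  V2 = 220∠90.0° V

Step 1 — Convert each phasor to rectangular form:
  V1 = 15.2·(cos(90.0°) + j·sin(90.0°)) = 0 + j15.2 V
  V2 = 220·(cos(90.0°) + j·sin(90.0°)) = 0 + j220 V
Step 2 — Sum components: V_total = 0 + j235.2 V.
Step 3 — Convert to polar: |V_total| = 235.2 V, ∠V_total = 90.0°.

V_total = 235.2∠90.0° V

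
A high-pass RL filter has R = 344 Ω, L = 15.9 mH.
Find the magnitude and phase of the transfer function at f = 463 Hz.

Step 1 — Angular frequency: ω = 2π·463 = 2909 rad/s.
Step 2 — Transfer function: H(jω) = jωL/(R + jωL).
Step 3 — Numerator jωL = j·46.25; denominator R + jωL = 344 + j46.25.
Step 4 — H = 0.01776 + j0.1321.
Step 5 — Magnitude: |H| = 0.1333 (-17.5 dB); phase: φ = 82.3°.

|H| = 0.1333 (-17.5 dB), φ = 82.3°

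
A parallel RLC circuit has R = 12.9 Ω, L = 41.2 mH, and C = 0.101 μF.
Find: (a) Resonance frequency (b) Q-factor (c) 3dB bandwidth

Step 1 — Resonance: ω₀ = 1/√(LC) = 1/√(0.0412·1.01e-07) = 1.55e+04 rad/s.
Step 2 — f₀ = ω₀/(2π) = 2467 Hz.
Step 3 — Parallel Q: Q = R/(ω₀L) = 12.9/(1.55e+04·0.0412) = 0.0202.
Step 4 — Bandwidth: Δω = ω₀/Q = 7.675e+05 rad/s; BW = Δω/(2π) = 1.222e+05 Hz.

(a) f₀ = 2467 Hz  (b) Q = 0.0202  (c) BW = 1.222e+05 Hz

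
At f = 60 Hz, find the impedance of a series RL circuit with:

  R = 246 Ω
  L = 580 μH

Step 1 — Angular frequency: ω = 2π·f = 2π·60 = 377 rad/s.
Step 2 — Component impedances:
  R: Z = R = 246 Ω
  L: Z = jωL = j·377·0.00058 = 0 + j0.2187 Ω
Step 3 — Series combination: Z_total = R + L = 246 + j0.2187 Ω = 246∠0.1° Ω.

Z = 246 + j0.2187 Ω = 246∠0.1° Ω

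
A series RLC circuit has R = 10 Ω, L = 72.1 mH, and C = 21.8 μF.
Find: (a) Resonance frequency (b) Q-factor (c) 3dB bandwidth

Step 1 — Resonance: ω₀ = 1/√(LC) = 1/√(0.0721·2.18e-05) = 797.6 rad/s.
Step 2 — f₀ = ω₀/(2π) = 126.9 Hz.
Step 3 — Series Q: Q = ω₀L/R = 797.6·0.0721/10 = 5.751.
Step 4 — Bandwidth: Δω = ω₀/Q = 138.7 rad/s; BW = Δω/(2π) = 22.07 Hz.

(a) f₀ = 126.9 Hz  (b) Q = 5.751  (c) BW = 22.07 Hz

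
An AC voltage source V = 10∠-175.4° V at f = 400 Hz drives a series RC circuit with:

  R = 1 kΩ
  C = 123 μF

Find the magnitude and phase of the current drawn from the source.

Step 1 — Angular frequency: ω = 2π·f = 2π·400 = 2513 rad/s.
Step 2 — Component impedances:
  R: Z = R = 1000 Ω
  C: Z = 1/(jωC) = -j/(ω·C) = 0 - j3.235 Ω
Step 3 — Series combination: Z_total = R + C = 1000 - j3.235 Ω = 1000∠-0.2° Ω.
Step 4 — Source phasor: V = 10∠-175.4° V = -9.968 - j0.802 V.
Step 5 — Ohm's law: I = V / Z_total = (-9.968 - j0.802) / (1000 - j3.235) = -0.009965 - j0.0008342 A.
Step 6 — Convert to polar: |I| = 0.01 A, ∠I = -175.2°.

I = 0.01∠-175.2° A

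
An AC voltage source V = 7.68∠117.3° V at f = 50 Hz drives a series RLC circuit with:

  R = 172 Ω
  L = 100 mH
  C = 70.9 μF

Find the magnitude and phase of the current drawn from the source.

Step 1 — Angular frequency: ω = 2π·f = 2π·50 = 314.2 rad/s.
Step 2 — Component impedances:
  R: Z = R = 172 Ω
  L: Z = jωL = j·314.2·0.1 = 0 + j31.42 Ω
  C: Z = 1/(jωC) = -j/(ω·C) = 0 - j44.9 Ω
Step 3 — Series combination: Z_total = R + L + C = 172 - j13.48 Ω = 172.5∠-4.5° Ω.
Step 4 — Source phasor: V = 7.68∠117.3° V = -3.522 + j6.825 V.
Step 5 — Ohm's law: I = V / Z_total = (-3.522 + j6.825) / (172 - j13.48) = -0.02344 + j0.03784 A.
Step 6 — Convert to polar: |I| = 0.04451 A, ∠I = 121.8°.

I = 0.04451∠121.8° A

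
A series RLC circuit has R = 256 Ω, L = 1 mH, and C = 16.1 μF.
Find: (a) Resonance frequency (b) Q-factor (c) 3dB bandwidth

Step 1 — Resonance condition Im(Z)=0 gives ω₀ = 1/√(LC).
Step 2 — ω₀ = 1/√(0.001·1.61e-05) = 7881 rad/s.
Step 3 — f₀ = ω₀/(2π) = 1254 Hz.
Step 4 — Series Q: Q = ω₀L/R = 7881·0.001/256 = 0.03079.
Step 5 — 3dB bandwidth: Δω = ω₀/Q = 2.56e+05 rad/s; BW = Δω/(2π) = 4.074e+04 Hz.

(a) f₀ = 1254 Hz  (b) Q = 0.03079  (c) BW = 4.074e+04 Hz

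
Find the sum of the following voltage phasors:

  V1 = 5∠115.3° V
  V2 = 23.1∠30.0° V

Step 1 — Convert each phasor to rectangular form:
  V1 = 5·(cos(115.3°) + j·sin(115.3°)) = -2.137 + j4.52 V
  V2 = 23.1·(cos(30.0°) + j·sin(30.0°)) = 20.01 + j11.55 V
Step 2 — Sum components: V_total = 17.87 + j16.07 V.
Step 3 — Convert to polar: |V_total| = 24.03 V, ∠V_total = 42.0°.

V_total = 24.03∠42.0° V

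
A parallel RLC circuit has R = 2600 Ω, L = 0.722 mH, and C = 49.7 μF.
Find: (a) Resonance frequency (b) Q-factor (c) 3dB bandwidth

Step 1 — Resonance: ω₀ = 1/√(LC) = 1/√(0.000722·4.97e-05) = 5279 rad/s.
Step 2 — f₀ = ω₀/(2π) = 840.2 Hz.
Step 3 — Parallel Q: Q = R/(ω₀L) = 2600/(5279·0.000722) = 682.2.
Step 4 — Bandwidth: Δω = ω₀/Q = 7.739 rad/s; BW = Δω/(2π) = 1.232 Hz.

(a) f₀ = 840.2 Hz  (b) Q = 682.2  (c) BW = 1.232 Hz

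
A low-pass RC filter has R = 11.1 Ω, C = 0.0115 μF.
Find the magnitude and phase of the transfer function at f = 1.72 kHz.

Step 1 — Angular frequency: ω = 2π·1720 = 1.081e+04 rad/s.
Step 2 — Transfer function: H(jω) = 1/(1 + jωRC).
Step 3 — Denominator: 1 + jωRC = 1 + j·1.081e+04·11.1·1.15e-08 = 1 + j0.00138.
Step 4 — H = 1 - j0.00138.
Step 5 — Magnitude: |H| = 1 (-0.0 dB); phase: φ = -0.1°.

|H| = 1 (-0.0 dB), φ = -0.1°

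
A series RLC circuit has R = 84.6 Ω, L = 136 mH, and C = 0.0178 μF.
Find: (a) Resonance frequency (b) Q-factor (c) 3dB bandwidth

Step 1 — Resonance: ω₀ = 1/√(LC) = 1/√(0.136·1.78e-08) = 2.032e+04 rad/s.
Step 2 — f₀ = ω₀/(2π) = 3235 Hz.
Step 3 — Series Q: Q = ω₀L/R = 2.032e+04·0.136/84.6 = 32.67.
Step 4 — Bandwidth: Δω = ω₀/Q = 622.1 rad/s; BW = Δω/(2π) = 99 Hz.

(a) f₀ = 3235 Hz  (b) Q = 32.67  (c) BW = 99 Hz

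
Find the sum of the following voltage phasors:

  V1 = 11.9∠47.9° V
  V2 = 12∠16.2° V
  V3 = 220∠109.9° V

Step 1 — Convert each phasor to rectangular form:
  V1 = 11.9·(cos(47.9°) + j·sin(47.9°)) = 7.978 + j8.83 V
  V2 = 12·(cos(16.2°) + j·sin(16.2°)) = 11.52 + j3.348 V
  V3 = 220·(cos(109.9°) + j·sin(109.9°)) = -74.88 + j206.9 V
Step 2 — Sum components: V_total = -55.38 + j219 V.
Step 3 — Convert to polar: |V_total| = 225.9 V, ∠V_total = 104.2°.

V_total = 225.9∠104.2° V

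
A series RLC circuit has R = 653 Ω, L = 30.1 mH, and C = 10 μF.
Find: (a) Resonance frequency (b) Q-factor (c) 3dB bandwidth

Step 1 — Resonance condition Im(Z)=0 gives ω₀ = 1/√(LC).
Step 2 — ω₀ = 1/√(0.0301·1e-05) = 1823 rad/s.
Step 3 — f₀ = ω₀/(2π) = 290.1 Hz.
Step 4 — Series Q: Q = ω₀L/R = 1823·0.0301/653 = 0.08402.
Step 5 — 3dB bandwidth: Δω = ω₀/Q = 2.169e+04 rad/s; BW = Δω/(2π) = 3453 Hz.

(a) f₀ = 290.1 Hz  (b) Q = 0.08402  (c) BW = 3453 Hz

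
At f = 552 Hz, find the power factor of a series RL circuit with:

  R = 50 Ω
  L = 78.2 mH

Step 1 — Angular frequency: ω = 2π·f = 2π·552 = 3468 rad/s.
Step 2 — Component impedances:
  R: Z = R = 50 Ω
  L: Z = jωL = j·3468·0.0782 = 0 + j271.2 Ω
Step 3 — Series combination: Z_total = R + L = 50 + j271.2 Ω = 275.8∠79.6° Ω.
Step 4 — Power factor: PF = cos(φ) = Re(Z)/|Z| = 50/275.8 = 0.1813.
Step 5 — Type: Im(Z) = 271.2 ⇒ lagging (phase φ = 79.6°).

PF = 0.1813 (lagging, φ = 79.6°)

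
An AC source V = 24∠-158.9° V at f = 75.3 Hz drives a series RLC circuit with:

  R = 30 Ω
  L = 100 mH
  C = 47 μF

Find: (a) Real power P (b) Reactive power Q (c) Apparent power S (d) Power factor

Step 1 — Angular frequency: ω = 2π·f = 2π·75.3 = 473.1 rad/s.
Step 2 — Component impedances:
  R: Z = R = 30 Ω
  L: Z = jωL = j·473.1·0.1 = 0 + j47.31 Ω
  C: Z = 1/(jωC) = -j/(ω·C) = 0 - j44.97 Ω
Step 3 — Series combination: Z_total = R + L + C = 30 + j2.342 Ω = 30.09∠4.5° Ω.
Step 4 — Source phasor: V = 24∠-158.9° V = -22.39 - j8.64 V.
Step 5 — Current: I = V / Z = -0.7642 - j0.2283 A = 0.7976∠-163.4° A.
Step 6 — Complex power: S = V·I* = 19.08 + j1.49 VA.
Step 7 — Real power: P = Re(S) = 19.08 W.
Step 8 — Reactive power: Q = Im(S) = 1.49 VAR.
Step 9 — Apparent power: |S| = 19.14 VA.
Step 10 — Power factor: PF = P/|S| = 0.997 (lagging).

(a) P = 19.08 W  (b) Q = 1.49 VAR  (c) S = 19.14 VA  (d) PF = 0.997 (lagging)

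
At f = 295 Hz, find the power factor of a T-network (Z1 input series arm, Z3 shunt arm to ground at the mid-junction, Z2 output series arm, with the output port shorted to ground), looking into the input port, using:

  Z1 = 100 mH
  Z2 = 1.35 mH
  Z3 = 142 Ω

Step 1 — Angular frequency: ω = 2π·f = 2π·295 = 1854 rad/s.
Step 2 — Component impedances:
  Z1: Z = jωL = j·1854·0.1 = 0 + j185.4 Ω
  Z2: Z = jωL = j·1854·0.00135 = 0 + j2.502 Ω
  Z3: Z = R = 142 Ω
Step 3 — With the output port shorted to ground, the output series arm Z2 runs from the junction to ground; the shunt arm Z3 also runs from the junction to ground. They appear in parallel: Z3 || Z2 = 0.04408 + j2.502 Ω.
Step 4 — Series with input arm Z1: Z_in = Z1 + (Z3 || Z2) = 0.04408 + j187.9 Ω = 187.9∠90.0° Ω.
Step 5 — Power factor: PF = cos(φ) = Re(Z)/|Z| = 0.0440807/187.855 = 0.0002347.
Step 6 — Type: Im(Z) = 187.9 ⇒ lagging (phase φ = 90.0°).

PF = 0.0002347 (lagging, φ = 90.0°)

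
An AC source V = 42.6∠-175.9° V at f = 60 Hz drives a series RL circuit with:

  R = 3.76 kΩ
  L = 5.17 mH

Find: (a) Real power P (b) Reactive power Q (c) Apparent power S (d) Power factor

Step 1 — Angular frequency: ω = 2π·f = 2π·60 = 377 rad/s.
Step 2 — Component impedances:
  R: Z = R = 3760 Ω
  L: Z = jωL = j·377·0.00517 = 0 + j1.949 Ω
Step 3 — Series combination: Z_total = R + L = 3760 + j1.949 Ω = 3760∠0.0° Ω.
Step 4 — Source phasor: V = 42.6∠-175.9° V = -42.49 - j3.046 V.
Step 5 — Current: I = V / Z = -0.0113 - j0.0008042 A = 0.01133∠-175.9° A.
Step 6 — Complex power: S = V·I* = 0.4826 + j0.0002502 VA.
Step 7 — Real power: P = Re(S) = 0.4826 W.
Step 8 — Reactive power: Q = Im(S) = 0.0002502 VAR.
Step 9 — Apparent power: |S| = 0.4826 VA.
Step 10 — Power factor: PF = P/|S| = 1 (lagging).

(a) P = 0.4826 W  (b) Q = 0.0002502 VAR  (c) S = 0.4826 VA  (d) PF = 1 (lagging)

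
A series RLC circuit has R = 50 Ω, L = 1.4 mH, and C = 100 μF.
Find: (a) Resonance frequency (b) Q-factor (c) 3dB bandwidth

Step 1 — Resonance condition Im(Z)=0 gives ω₀ = 1/√(LC).
Step 2 — ω₀ = 1/√(0.0014·0.0001) = 2673 rad/s.
Step 3 — f₀ = ω₀/(2π) = 425.4 Hz.
Step 4 — Series Q: Q = ω₀L/R = 2673·0.0014/50 = 0.07483.
Step 5 — 3dB bandwidth: Δω = ω₀/Q = 3.571e+04 rad/s; BW = Δω/(2π) = 5684 Hz.

(a) f₀ = 425.4 Hz  (b) Q = 0.07483  (c) BW = 5684 Hz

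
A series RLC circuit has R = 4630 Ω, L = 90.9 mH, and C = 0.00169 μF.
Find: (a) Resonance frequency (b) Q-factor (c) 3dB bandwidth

Step 1 — Resonance: ω₀ = 1/√(LC) = 1/√(0.0909·1.69e-09) = 8.068e+04 rad/s.
Step 2 — f₀ = ω₀/(2π) = 1.284e+04 Hz.
Step 3 — Series Q: Q = ω₀L/R = 8.068e+04·0.0909/4630 = 1.584.
Step 4 — Bandwidth: Δω = ω₀/Q = 5.094e+04 rad/s; BW = Δω/(2π) = 8107 Hz.

(a) f₀ = 1.284e+04 Hz  (b) Q = 1.584  (c) BW = 8107 Hz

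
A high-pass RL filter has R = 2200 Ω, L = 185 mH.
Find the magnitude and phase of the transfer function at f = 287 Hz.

Step 1 — Angular frequency: ω = 2π·287 = 1803 rad/s.
Step 2 — Transfer function: H(jω) = jωL/(R + jωL).
Step 3 — Numerator jωL = j·333.6; denominator R + jωL = 2200 + j333.6.
Step 4 — H = 0.02248 + j0.1482.
Step 5 — Magnitude: |H| = 0.1499 (-16.5 dB); phase: φ = 81.4°.

|H| = 0.1499 (-16.5 dB), φ = 81.4°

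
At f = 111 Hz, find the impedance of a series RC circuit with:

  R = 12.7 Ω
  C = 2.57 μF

Step 1 — Angular frequency: ω = 2π·f = 2π·111 = 697.4 rad/s.
Step 2 — Component impedances:
  R: Z = R = 12.7 Ω
  C: Z = 1/(jωC) = -j/(ω·C) = 0 - j557.9 Ω
Step 3 — Series combination: Z_total = R + C = 12.7 - j557.9 Ω = 558.1∠-88.7° Ω.

Z = 12.7 - j557.9 Ω = 558.1∠-88.7° Ω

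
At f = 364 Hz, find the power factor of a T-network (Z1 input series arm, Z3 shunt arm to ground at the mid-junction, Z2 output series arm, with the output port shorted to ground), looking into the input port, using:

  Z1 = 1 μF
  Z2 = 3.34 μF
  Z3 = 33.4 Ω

Step 1 — Angular frequency: ω = 2π·f = 2π·364 = 2287 rad/s.
Step 2 — Component impedances:
  Z1: Z = 1/(jωC) = -j/(ω·C) = 0 - j437.2 Ω
  Z2: Z = 1/(jωC) = -j/(ω·C) = 0 - j130.9 Ω
  Z3: Z = R = 33.4 Ω
Step 3 — With the output port shorted to ground, the output series arm Z2 runs from the junction to ground; the shunt arm Z3 also runs from the junction to ground. They appear in parallel: Z3 || Z2 = 31.36 - j8.001 Ω.
Step 4 — Series with input arm Z1: Z_in = Z1 + (Z3 || Z2) = 31.36 - j445.2 Ω = 446.3∠-86.0° Ω.
Step 5 — Power factor: PF = cos(φ) = Re(Z)/|Z| = 31.359/446.34 = 0.07026.
Step 6 — Type: Im(Z) = -445.2 ⇒ leading (phase φ = -86.0°).

PF = 0.07026 (leading, φ = -86.0°)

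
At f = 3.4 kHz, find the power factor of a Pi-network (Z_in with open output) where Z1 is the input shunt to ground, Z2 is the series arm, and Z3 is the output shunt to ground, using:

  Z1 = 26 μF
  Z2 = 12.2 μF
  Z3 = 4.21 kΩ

Step 1 — Angular frequency: ω = 2π·f = 2π·3400 = 2.136e+04 rad/s.
Step 2 — Component impedances:
  Z1: Z = 1/(jωC) = -j/(ω·C) = 0 - j1.8 Ω
  Z2: Z = 1/(jωC) = -j/(ω·C) = 0 - j3.837 Ω
  Z3: Z = R = 4210 Ω
Step 3 — With open output, the series arm Z2 and the output shunt Z3 appear in series to ground: Z2 + Z3 = 4210 - j3.837 Ω.
Step 4 — Parallel with input shunt Z1: Z_in = Z1 || (Z2 + Z3) = 0.0007699 - j1.8 Ω = 1.8∠-90.0° Ω.
Step 5 — Power factor: PF = cos(φ) = Re(Z)/|Z| = 0.00076993/1.8004 = 0.0004276.
Step 6 — Type: Im(Z) = -1.8 ⇒ leading (phase φ = -90.0°).

PF = 0.0004276 (leading, φ = -90.0°)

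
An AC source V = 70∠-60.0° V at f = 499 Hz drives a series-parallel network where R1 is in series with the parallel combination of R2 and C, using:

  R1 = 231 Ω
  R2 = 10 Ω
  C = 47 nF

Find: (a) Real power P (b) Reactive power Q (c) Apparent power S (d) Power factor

Step 1 — Angular frequency: ω = 2π·f = 2π·499 = 3135 rad/s.
Step 2 — Component impedances:
  R1: Z = R = 231 Ω
  R2: Z = R = 10 Ω
  C: Z = 1/(jωC) = -j/(ω·C) = 0 - j6786 Ω
Step 3 — Parallel branch: R2 || C = 1/(1/R2 + 1/C) = 10 - j0.01474 Ω.
Step 4 — Series with R1: Z_total = R1 + (R2 || C) = 241 - j0.01474 Ω = 241∠-0.0° Ω.
Step 5 — Source phasor: V = 70∠-60.0° V = 35 - j60.62 V.
Step 6 — Current: I = V / Z = 0.1452 - j0.2515 A = 0.2905∠-60.0° A.
Step 7 — Complex power: S = V·I* = 20.33 - j0.001243 VA.
Step 8 — Real power: P = Re(S) = 20.33 W.
Step 9 — Reactive power: Q = Im(S) = -0.001243 VAR.
Step 10 — Apparent power: |S| = 20.33 VA.
Step 11 — Power factor: PF = P/|S| = 1 (leading).

(a) P = 20.33 W  (b) Q = -0.001243 VAR  (c) S = 20.33 VA  (d) PF = 1 (leading)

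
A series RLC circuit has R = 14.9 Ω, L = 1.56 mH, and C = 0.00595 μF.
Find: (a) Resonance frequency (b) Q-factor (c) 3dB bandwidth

Step 1 — Resonance: ω₀ = 1/√(LC) = 1/√(0.00156·5.95e-09) = 3.282e+05 rad/s.
Step 2 — f₀ = ω₀/(2π) = 5.224e+04 Hz.
Step 3 — Series Q: Q = ω₀L/R = 3.282e+05·0.00156/14.9 = 34.37.
Step 4 — Bandwidth: Δω = ω₀/Q = 9551 rad/s; BW = Δω/(2π) = 1520 Hz.

(a) f₀ = 5.224e+04 Hz  (b) Q = 34.37  (c) BW = 1520 Hz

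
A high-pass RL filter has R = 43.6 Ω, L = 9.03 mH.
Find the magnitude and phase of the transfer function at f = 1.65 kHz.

Step 1 — Angular frequency: ω = 2π·1650 = 1.037e+04 rad/s.
Step 2 — Transfer function: H(jω) = jωL/(R + jωL).
Step 3 — Numerator jωL = j·93.62; denominator R + jωL = 43.6 + j93.62.
Step 4 — H = 0.8218 + j0.3827.
Step 5 — Magnitude: |H| = 0.9065 (-0.9 dB); phase: φ = 25.0°.

|H| = 0.9065 (-0.9 dB), φ = 25.0°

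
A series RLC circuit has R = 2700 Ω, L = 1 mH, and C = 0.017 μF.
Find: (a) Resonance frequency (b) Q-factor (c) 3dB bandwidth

Step 1 — Resonance: ω₀ = 1/√(LC) = 1/√(0.001·1.7e-08) = 2.425e+05 rad/s.
Step 2 — f₀ = ω₀/(2π) = 3.86e+04 Hz.
Step 3 — Series Q: Q = ω₀L/R = 2.425e+05·0.001/2700 = 0.08983.
Step 4 — Bandwidth: Δω = ω₀/Q = 2.7e+06 rad/s; BW = Δω/(2π) = 4.297e+05 Hz.

(a) f₀ = 3.86e+04 Hz  (b) Q = 0.08983  (c) BW = 4.297e+05 Hz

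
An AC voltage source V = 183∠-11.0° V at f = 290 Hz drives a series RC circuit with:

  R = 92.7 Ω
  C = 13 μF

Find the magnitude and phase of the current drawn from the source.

Step 1 — Angular frequency: ω = 2π·f = 2π·290 = 1822 rad/s.
Step 2 — Component impedances:
  R: Z = R = 92.7 Ω
  C: Z = 1/(jωC) = -j/(ω·C) = 0 - j42.22 Ω
Step 3 — Series combination: Z_total = R + C = 92.7 - j42.22 Ω = 101.9∠-24.5° Ω.
Step 4 — Source phasor: V = 183∠-11.0° V = 179.6 - j34.92 V.
Step 5 — Ohm's law: I = V / Z_total = (179.6 - j34.92) / (92.7 - j42.22) = 1.747 + j0.4189 A.
Step 6 — Convert to polar: |I| = 1.797 A, ∠I = 13.5°.

I = 1.797∠13.5° A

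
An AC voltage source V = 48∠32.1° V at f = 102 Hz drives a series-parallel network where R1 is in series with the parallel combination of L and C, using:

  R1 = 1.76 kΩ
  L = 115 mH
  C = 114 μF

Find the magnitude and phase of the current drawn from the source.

Step 1 — Angular frequency: ω = 2π·f = 2π·102 = 640.9 rad/s.
Step 2 — Component impedances:
  R1: Z = R = 1760 Ω
  L: Z = jωL = j·640.9·0.115 = 0 + j73.7 Ω
  C: Z = 1/(jωC) = -j/(ω·C) = 0 - j13.69 Ω
Step 3 — Parallel branch: L || C = 1/(1/L + 1/C) = 0 - j16.81 Ω.
Step 4 — Series with R1: Z_total = R1 + (L || C) = 1760 - j16.81 Ω = 1760∠-0.5° Ω.
Step 5 — Source phasor: V = 48∠32.1° V = 40.66 + j25.51 V.
Step 6 — Ohm's law: I = V / Z_total = (40.66 + j25.51) / (1760 - j16.81) = 0.02296 + j0.01471 A.
Step 7 — Convert to polar: |I| = 0.02727 A, ∠I = 32.6°.

I = 0.02727∠32.6° A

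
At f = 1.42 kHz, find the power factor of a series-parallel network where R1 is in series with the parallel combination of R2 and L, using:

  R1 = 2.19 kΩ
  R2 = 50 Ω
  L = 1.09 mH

Step 1 — Angular frequency: ω = 2π·f = 2π·1420 = 8922 rad/s.
Step 2 — Component impedances:
  R1: Z = R = 2190 Ω
  R2: Z = R = 50 Ω
  L: Z = jωL = j·8922·0.00109 = 0 + j9.725 Ω
Step 3 — Parallel branch: R2 || L = 1/(1/R2 + 1/L) = 1.823 + j9.371 Ω.
Step 4 — Series with R1: Z_total = R1 + (R2 || L) = 2192 + j9.371 Ω = 2192∠0.2° Ω.
Step 5 — Power factor: PF = cos(φ) = Re(Z)/|Z| = 2192/2192 = 1.
Step 6 — Type: Im(Z) = 9.371 ⇒ lagging (phase φ = 0.2°).

PF = 1 (lagging, φ = 0.2°)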